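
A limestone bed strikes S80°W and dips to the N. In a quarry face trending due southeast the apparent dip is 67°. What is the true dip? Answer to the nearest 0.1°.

70.8°

The section is 55° from the strike.
tan(true dip) = tan 67° / sin 55° = 2.8760
δ = arctan(2.8760) = 70.83°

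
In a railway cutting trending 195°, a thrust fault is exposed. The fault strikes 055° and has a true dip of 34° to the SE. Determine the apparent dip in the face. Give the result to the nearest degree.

23°

The section lies 40° from the strike.
tan(apparent dip) = tan 34° · sin 40° = 0.4336
α = arctan(0.4336) = 23.44°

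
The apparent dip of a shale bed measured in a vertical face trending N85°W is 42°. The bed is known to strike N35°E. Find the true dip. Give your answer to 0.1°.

β = acute angle between strike N35°E and section N85°W = 60°.
tan(true dip) = tan 42° / sin 60° = 1.0397
true dip = arctan 1.0397 = 46.11°

46.1°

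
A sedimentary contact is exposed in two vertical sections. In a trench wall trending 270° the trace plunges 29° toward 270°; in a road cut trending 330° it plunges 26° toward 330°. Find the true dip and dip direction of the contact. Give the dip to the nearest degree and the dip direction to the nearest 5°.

Represent each trace as a vector plunging at its apparent dip toward its trend (east-north-up frame): v₁ = (-0.875, -0.000, -0.485), v₂ = (-0.449, 0.778, -0.438).
The plane normal is n = v₁ × v₂ ∝ (-0.377, 0.166, 0.681).
True dip = arccos(n_z / |n|) = arccos(0.8555) = 31.2°.
The horizontal component of n points toward azimuth atan2(n_x, n_y) = 294°, the dip direction.

true dip 31°, dip direction 295°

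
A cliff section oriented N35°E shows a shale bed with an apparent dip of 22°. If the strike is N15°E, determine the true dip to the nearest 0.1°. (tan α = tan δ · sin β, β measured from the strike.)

49.8°

β = acute angle between strike N15°E and section N35°E = 20°.
tan δ = tan α / sin β = tan 22° / sin 20° = 0.4040 / 0.3420 = 1.1813
δ = arctan(1.1813) = 49.75°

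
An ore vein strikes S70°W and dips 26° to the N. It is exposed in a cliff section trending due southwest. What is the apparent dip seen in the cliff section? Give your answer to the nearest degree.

12°

The strike is S70°W and the section trends due southwest; the acute angle between them is β = 25°.
tan(apparent dip) = tan 26° · sin 25° = 0.2061
α = arctan(0.2061) = 11.65°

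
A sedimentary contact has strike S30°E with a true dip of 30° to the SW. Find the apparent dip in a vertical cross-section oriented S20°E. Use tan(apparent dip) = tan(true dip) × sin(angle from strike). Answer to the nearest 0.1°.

The section lies 10° from the strike.
tan(apparent dip) = tan 30° · sin 10° = 0.1003
apparent dip = arctan 0.1003 = 5.73°

5.7°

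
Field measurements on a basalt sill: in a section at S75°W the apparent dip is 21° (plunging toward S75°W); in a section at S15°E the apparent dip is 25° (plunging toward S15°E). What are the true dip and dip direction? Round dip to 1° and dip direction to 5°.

true dip 31°, dip direction 205°

The two traces are lines in the plane: v₁ = (sin 255°·cos 21°, cos 255°·cos 21°, −sin 21°), v₂ = (sin 165°·cos 25°, cos 165°·cos 25°, −sin 25°).
n = v₁ × v₂ = (-0.212, -0.465, 0.846) (taken with n_z > 0).
Dip δ = arctan(|n_h|/n_z) = arctan(0.511/0.846) = 31.1°.
Dip direction = atan2(-0.212, -0.465) = 204° (azimuth of n's horizontal projection).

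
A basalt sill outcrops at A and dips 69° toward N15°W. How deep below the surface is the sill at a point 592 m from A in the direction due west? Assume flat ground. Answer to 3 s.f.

399 m

The hole lies 75° from the dip direction, so the down-dip offset is 592 × cos 75° = 153.22 m.
Depth = down-dip offset × tan(dip) = 153.22 × tan 69° = 153.22 × 2.6051
Depth = 399.15 m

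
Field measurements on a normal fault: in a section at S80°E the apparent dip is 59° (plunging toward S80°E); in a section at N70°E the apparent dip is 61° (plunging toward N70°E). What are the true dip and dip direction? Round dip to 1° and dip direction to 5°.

true dip 61°, dip direction 075°

Represent each trace as a vector plunging at its apparent dip toward its trend (east-north-up frame): v₁ = (0.507, -0.089, -0.857), v₂ = (0.456, 0.166, -0.875).
The plane normal is n = v₁ × v₂ ∝ (0.220, 0.053, 0.125).
True dip = arccos(n_z / |n|) = arccos(0.4825) = 61.2°.
The horizontal component of n points toward azimuth atan2(n_x, n_y) = 76°, the dip direction.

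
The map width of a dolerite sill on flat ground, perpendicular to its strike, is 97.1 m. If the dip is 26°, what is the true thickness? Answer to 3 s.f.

True thickness t = w · sin(dip) = 97.1 × sin 26°
t = 97.1 × 0.4384 = 42.566 m

42.6 m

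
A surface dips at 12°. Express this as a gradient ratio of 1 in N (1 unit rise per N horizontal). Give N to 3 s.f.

1 : N means tan θ = 1/N, so N = 1/tan 12° = 1/0.2126

1 in 4.70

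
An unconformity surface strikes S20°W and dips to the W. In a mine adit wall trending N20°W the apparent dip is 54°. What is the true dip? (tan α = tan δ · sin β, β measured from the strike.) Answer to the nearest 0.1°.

65.0°

The section is 40° from the strike.
tan δ = tan α / sin β = tan 54° / sin 40° = 1.3764 / 0.6428 = 2.1413
true dip = arctan 2.1413 = 64.97°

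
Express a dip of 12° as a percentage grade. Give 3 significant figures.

grade % = 100 × tan 12° = 100 × 0.2126

21.3%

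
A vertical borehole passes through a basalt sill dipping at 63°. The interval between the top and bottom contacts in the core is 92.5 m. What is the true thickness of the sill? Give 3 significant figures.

True thickness t = h · cos(dip) = 92.5 × cos 63°
t = 92.5 × 0.4540 = 41.994 m

42.0 m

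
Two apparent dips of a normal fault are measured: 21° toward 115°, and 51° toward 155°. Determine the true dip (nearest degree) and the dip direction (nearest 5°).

The two traces are lines in the plane: v₁ = (sin 115°·cos 21°, cos 115°·cos 21°, −sin 21°), v₂ = (sin 155°·cos 51°, cos 155°·cos 51°, −sin 51°).
The plane normal is n = v₁ × v₂ ∝ (-0.102, -0.562, 0.378).
True dip = arccos(n_z / |n|) = arccos(0.5513) = 56.5°.
Dip direction = azimuth of (n_x, n_y) = atan2(-0.102, -0.562) = 190°.

true dip 57°, dip direction 190°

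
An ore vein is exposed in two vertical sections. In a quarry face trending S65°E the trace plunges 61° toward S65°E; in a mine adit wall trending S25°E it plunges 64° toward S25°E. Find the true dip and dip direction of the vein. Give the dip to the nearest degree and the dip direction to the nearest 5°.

true dip 64°, dip direction 145°

Represent each trace as a vector plunging at its apparent dip toward its trend (east-north-up frame): v₁ = (0.439, -0.205, -0.875), v₂ = (0.185, -0.397, -0.899).
The plane normal is n = v₁ × v₂ ∝ (0.163, -0.233, 0.137).
tan δ = √(n_x²+n_y²)/n_z = 0.284/0.137, so δ = 64.3°.
Dip direction = atan2(0.163, -0.233) = 145° (azimuth of n's horizontal projection).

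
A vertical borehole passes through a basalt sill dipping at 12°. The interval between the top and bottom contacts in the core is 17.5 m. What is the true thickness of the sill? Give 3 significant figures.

True thickness t = h · cos(dip) = 17.5 × cos 12°
t = 17.5 × 0.9781 = 17.118 m

17.1 m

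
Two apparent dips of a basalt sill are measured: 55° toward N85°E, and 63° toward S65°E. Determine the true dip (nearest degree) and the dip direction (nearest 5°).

true dip 64°, dip direction 130°

Each apparent-dip line lies in the plane. As unit vectors (x east, y north, z up), v₁ plunges 55°→N85°E and v₂ plunges 63°→S65°E.
Cross product v₁ × v₂ gives the pole to the plane: n ∝ (0.202, -0.172, 0.130).
tan δ = √(n_x²+n_y²)/n_z = 0.265/0.130, so δ = 63.8°.
The horizontal component of n points toward azimuth atan2(n_x, n_y) = 130°, the dip direction.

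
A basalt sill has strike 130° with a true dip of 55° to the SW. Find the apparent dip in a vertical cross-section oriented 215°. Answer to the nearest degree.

Angle between strike (130°) and section (215°): β = 85°.
tan α = tan 55° × sin 85° = 1.4281 × 0.9962 = 1.4227
apparent dip = arctan 1.4227 = 54.90°

55°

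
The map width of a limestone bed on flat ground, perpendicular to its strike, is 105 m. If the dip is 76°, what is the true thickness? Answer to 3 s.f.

True thickness t = w · sin(dip) = 105 × sin 76°
t = 105 × 0.9703 = 101.881 m

102 m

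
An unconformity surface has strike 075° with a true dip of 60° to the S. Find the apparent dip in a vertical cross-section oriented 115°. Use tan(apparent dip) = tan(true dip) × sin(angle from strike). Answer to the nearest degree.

The strike is 075° and the section trends 115°; the acute angle between them is β = 40°.
tan(apparent dip) = tan 60° · sin 40° = 1.1133
apparent dip = arctan 1.1133 = 48.07°

48°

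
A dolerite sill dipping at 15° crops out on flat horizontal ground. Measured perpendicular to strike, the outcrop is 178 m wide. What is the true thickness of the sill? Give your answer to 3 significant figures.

46.1 m

True thickness t = w · sin(dip) = 178 × sin 15°
t = 178 × 0.2588 = 46.070 m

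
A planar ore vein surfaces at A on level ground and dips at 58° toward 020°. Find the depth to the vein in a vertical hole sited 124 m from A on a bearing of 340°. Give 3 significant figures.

152 m

The hole lies 40° from the dip direction, so the down-dip offset is 124 × cos 40° = 94.99 m.
Depth = down-dip offset × tan(dip) = 94.99 × tan 58° = 94.99 × 1.6003
Depth = 152.01 m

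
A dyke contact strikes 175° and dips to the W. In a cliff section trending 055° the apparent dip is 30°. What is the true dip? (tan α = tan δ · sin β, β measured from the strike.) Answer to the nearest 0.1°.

33.7°

The section is 60° from the strike.
tan δ = tan α / sin β = tan 30° / sin 60° = 0.5774 / 0.8660 = 0.6667
δ = arctan(0.6667) = 33.69°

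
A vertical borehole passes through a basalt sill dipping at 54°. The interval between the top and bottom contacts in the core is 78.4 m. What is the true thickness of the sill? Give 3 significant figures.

46.1 m

True thickness t = h · cos(dip) = 78.4 × cos 54°
t = 78.4 × 0.5878 = 46.082 m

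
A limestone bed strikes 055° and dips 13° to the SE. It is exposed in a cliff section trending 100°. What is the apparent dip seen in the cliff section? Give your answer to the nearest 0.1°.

9.3°

Angle between strike (055°) and section (100°): β = 45°.
tan α = tan 13° × sin 45° = 0.2309 × 0.7071 = 0.1632
apparent dip = arctan 0.1632 = 9.27°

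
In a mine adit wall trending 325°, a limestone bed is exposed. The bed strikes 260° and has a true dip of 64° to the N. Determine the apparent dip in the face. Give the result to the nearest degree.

The section lies 65° from the strike.
tan(apparent dip) = tan 64° · sin 65° = 1.8582
α = arctan(1.8582) = 61.71°

62°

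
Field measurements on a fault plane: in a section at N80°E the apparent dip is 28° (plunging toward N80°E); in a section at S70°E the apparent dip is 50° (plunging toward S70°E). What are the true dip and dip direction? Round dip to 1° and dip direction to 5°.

true dip 57°, dip direction 150°

The two traces are lines in the plane: v₁ = (sin 80°·cos 28°, cos 80°·cos 28°, −sin 28°), v₂ = (sin 110°·cos 50°, cos 110°·cos 50°, −sin 50°).
Cross product v₁ × v₂ gives the pole to the plane: n ∝ (0.221, -0.383, 0.284).
True dip = arccos(n_z / |n|) = arccos(0.5406) = 57.3°.
Dip direction = atan2(0.221, -0.383) = 150° (azimuth of n's horizontal projection).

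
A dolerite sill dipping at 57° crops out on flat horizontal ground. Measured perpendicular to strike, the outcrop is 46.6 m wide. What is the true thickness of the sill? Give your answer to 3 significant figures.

39.1 m

True thickness t = w · sin(dip) = 46.6 × sin 57°
t = 46.6 × 0.8387 = 39.082 m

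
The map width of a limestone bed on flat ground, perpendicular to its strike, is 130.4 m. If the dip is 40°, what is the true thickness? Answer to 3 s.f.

True thickness t = w · sin(dip) = 130.4 × sin 40°
t = 130.4 × 0.6428 = 83.820 m

83.8 m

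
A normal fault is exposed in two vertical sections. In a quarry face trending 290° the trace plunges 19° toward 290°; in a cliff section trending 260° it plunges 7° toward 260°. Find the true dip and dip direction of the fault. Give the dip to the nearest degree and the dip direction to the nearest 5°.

true dip 26°, dip direction 335°

The two traces are lines in the plane: v₁ = (sin 290°·cos 19°, cos 290°·cos 19°, −sin 19°), v₂ = (sin 260°·cos 7°, cos 260°·cos 7°, −sin 7°).
Cross product v₁ × v₂ gives the pole to the plane: n ∝ (-0.096, 0.210, 0.469).
True dip = arccos(n_z / |n|) = arccos(0.8974) = 26.2°.
Dip direction = atan2(-0.096, 0.210) = 336° (azimuth of n's horizontal projection).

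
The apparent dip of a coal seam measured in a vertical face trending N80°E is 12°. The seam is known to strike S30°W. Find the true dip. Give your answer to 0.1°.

15.5°

β = acute angle between strike S30°W and section N80°E = 50°.
tan(true dip) = tan 12° / sin 50° = 0.2775
true dip = arctan 0.2775 = 15.51°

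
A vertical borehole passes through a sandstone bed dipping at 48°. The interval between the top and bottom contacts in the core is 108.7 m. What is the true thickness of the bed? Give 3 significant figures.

72.7 m

True thickness t = h · cos(dip) = 108.7 × cos 48°
t = 108.7 × 0.6691 = 72.734 m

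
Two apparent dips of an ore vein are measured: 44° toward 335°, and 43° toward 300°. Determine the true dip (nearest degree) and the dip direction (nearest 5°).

true dip 45°, dip direction 320°

Each apparent-dip line lies in the plane. As unit vectors (x east, y north, z up), v₁ plunges 44°→335° and v₂ plunges 43°→300°.
n = v₁ × v₂ = (-0.191, 0.233, 0.302) (taken with n_z > 0).
True dip = arccos(n_z / |n|) = arccos(0.7083) = 44.9°.
The horizontal component of n points toward azimuth atan2(n_x, n_y) = 321°, the dip direction.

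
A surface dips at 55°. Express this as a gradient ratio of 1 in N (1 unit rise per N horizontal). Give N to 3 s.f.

1 : N means tan θ = 1/N, so N = 1/tan 55° = 1/1.4281

1 in 0.700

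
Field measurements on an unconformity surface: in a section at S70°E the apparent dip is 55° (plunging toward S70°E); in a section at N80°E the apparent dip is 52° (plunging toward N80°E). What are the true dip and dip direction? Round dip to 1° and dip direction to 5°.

true dip 55°, dip direction 105°

Each apparent-dip line lies in the plane. As unit vectors (x east, y north, z up), v₁ plunges 55°→S70°E and v₂ plunges 52°→N80°E.
Cross product v₁ × v₂ gives the pole to the plane: n ∝ (0.242, -0.072, 0.177).
True dip = arccos(n_z / |n|) = arccos(0.5729) = 55.0°.
The horizontal component of n points toward azimuth atan2(n_x, n_y) = 107°, the dip direction.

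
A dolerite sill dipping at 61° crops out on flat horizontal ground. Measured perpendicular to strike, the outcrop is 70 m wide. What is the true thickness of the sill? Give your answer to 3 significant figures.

True thickness t = w · sin(dip) = 70 × sin 61°
t = 70 × 0.8746 = 61.223 m

61.2 m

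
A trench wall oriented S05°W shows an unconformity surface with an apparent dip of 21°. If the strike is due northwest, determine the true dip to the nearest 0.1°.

26.6°

The section is 50° from the strike.
tan(true dip) = tan 21° / sin 50° = 0.5011
true dip = arctan 0.5011 = 26.62°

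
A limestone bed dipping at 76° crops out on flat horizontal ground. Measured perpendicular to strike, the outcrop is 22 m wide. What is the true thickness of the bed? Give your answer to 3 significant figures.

True thickness t = w · sin(dip) = 22 × sin 76°
t = 22 × 0.9703 = 21.347 m

21.3 m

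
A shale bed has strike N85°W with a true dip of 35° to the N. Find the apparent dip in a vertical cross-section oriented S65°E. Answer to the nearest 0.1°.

13.5°

The strike is N85°W and the section trends S65°E; the acute angle between them is β = 20°.
tan α = tan 35° × sin 20° = 0.7002 × 0.3420 = 0.2395
α = arctan(0.2395) = 13.47°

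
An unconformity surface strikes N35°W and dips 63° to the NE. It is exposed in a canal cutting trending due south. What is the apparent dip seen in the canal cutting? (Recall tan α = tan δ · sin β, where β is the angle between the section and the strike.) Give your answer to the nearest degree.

48°

Angle between strike (N35°W) and section (due south): β = 35°.
tan(apparent dip) = tan 63° · sin 35° = 1.1257
apparent dip = arctan 1.1257 = 48.38°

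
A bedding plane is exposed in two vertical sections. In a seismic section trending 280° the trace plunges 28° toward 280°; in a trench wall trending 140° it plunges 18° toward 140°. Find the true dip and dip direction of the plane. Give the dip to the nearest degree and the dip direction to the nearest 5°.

true dip 51°, dip direction 215°

Each apparent-dip line lies in the plane. As unit vectors (x east, y north, z up), v₁ plunges 28°→280° and v₂ plunges 18°→140°.
n = v₁ × v₂ = (-0.389, -0.556, 0.540) (taken with n_z > 0).
True dip = arccos(n_z / |n|) = arccos(0.6225) = 51.5°.
Dip direction = azimuth of (n_x, n_y) = atan2(-0.389, -0.556) = 215°.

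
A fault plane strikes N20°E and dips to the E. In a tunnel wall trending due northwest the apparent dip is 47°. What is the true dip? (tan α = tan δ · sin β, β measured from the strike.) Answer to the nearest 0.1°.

49.8°

β = acute angle between strike N20°E and section due northwest = 65°.
tan δ = tan α / sin β = tan 47° / sin 65° = 1.0724 / 0.9063 = 1.1832
true dip = arctan 1.1832 = 49.80°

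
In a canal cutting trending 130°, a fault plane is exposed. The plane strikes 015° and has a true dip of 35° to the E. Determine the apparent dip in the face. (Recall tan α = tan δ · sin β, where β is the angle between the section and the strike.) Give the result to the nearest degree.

32°

The strike is 015° and the section trends 130°; the acute angle between them is β = 65°.
tan α = tan 35° × sin 65° = 0.7002 × 0.9063 = 0.6346
apparent dip = arctan 0.6346 = 32.40°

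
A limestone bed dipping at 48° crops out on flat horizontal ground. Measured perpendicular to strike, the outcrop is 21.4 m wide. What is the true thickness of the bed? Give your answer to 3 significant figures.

15.9 m

True thickness t = w · sin(dip) = 21.4 × sin 48°
t = 21.4 × 0.7431 = 15.903 m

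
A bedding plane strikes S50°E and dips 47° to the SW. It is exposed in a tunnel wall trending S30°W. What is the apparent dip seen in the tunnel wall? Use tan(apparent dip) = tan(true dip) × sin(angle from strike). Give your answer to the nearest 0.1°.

Angle between strike (S50°E) and section (S30°W): β = 80°.
tan(apparent dip) = tan 47° · sin 80° = 1.0561
α = arctan(1.0561) = 46.56°

46.6°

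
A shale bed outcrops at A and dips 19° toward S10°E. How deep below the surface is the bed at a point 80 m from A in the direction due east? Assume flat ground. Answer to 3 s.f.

The hole lies 80° from the dip direction, so the down-dip offset is 80 × cos 80° = 13.89 m.
Depth = down-dip offset × tan(dip) = 13.89 × tan 19° = 13.89 × 0.3443
Depth = 4.78 m

4.78 m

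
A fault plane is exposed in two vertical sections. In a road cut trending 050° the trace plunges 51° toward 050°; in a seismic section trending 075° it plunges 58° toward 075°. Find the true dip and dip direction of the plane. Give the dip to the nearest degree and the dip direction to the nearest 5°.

Represent each trace as a vector plunging at its apparent dip toward its trend (east-north-up frame): v₁ = (0.482, 0.405, -0.777), v₂ = (0.512, 0.137, -0.848).
Cross product v₁ × v₂ gives the pole to the plane: n ∝ (0.236, -0.011, 0.141).
Dip δ = arctan(|n_h|/n_z) = arctan(0.237/0.141) = 59.2°.
Dip direction = atan2(0.236, -0.011) = 93° (azimuth of n's horizontal projection).

true dip 59°, dip direction 095°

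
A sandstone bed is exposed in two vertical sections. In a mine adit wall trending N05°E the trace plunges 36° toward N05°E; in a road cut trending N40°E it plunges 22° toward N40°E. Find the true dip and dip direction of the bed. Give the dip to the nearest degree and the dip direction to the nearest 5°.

true dip 39°, dip direction 340°

The two traces are lines in the plane: v₁ = (sin 5°·cos 36°, cos 5°·cos 36°, −sin 36°), v₂ = (sin 40°·cos 22°, cos 40°·cos 22°, −sin 22°).
The plane normal is n = v₁ × v₂ ∝ (-0.116, 0.324, 0.430).
True dip = arccos(n_z / |n|) = arccos(0.7811) = 38.6°.
Dip direction = atan2(-0.116, 0.324) = 340° (azimuth of n's horizontal projection).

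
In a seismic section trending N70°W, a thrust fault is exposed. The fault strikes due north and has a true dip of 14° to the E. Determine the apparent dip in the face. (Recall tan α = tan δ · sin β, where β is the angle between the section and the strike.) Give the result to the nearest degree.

13°

The section lies 70° from the strike.
tan α = tan 14° × sin 70° = 0.2493 × 0.9397 = 0.2343
apparent dip = arctan 0.2343 = 13.19°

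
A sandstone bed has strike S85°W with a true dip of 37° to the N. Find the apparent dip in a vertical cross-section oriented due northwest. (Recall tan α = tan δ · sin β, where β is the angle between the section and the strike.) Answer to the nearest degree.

Angle between strike (S85°W) and section (due northwest): β = 50°.
tan α = tan 37° × sin 50° = 0.7536 × 0.7660 = 0.5773
apparent dip = arctan 0.5773 = 30.00°

30°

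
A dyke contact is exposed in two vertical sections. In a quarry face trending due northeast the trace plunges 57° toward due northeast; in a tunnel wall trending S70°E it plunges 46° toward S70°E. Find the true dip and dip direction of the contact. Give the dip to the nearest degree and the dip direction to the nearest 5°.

true dip 58°, dip direction 060°

Represent each trace as a vector plunging at its apparent dip toward its trend (east-north-up frame): v₁ = (0.385, 0.385, -0.839), v₂ = (0.653, -0.238, -0.719).
Cross product v₁ × v₂ gives the pole to the plane: n ∝ (0.476, 0.270, 0.343).
True dip = arccos(n_z / |n|) = arccos(0.5306) = 58.0°.
Dip direction = atan2(0.476, 0.270) = 60° (azimuth of n's horizontal projection).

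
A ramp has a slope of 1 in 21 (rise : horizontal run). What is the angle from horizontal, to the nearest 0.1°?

2.7°

tan θ = 1/21 = 0.0476
θ = arctan(0.0476) = 2.73°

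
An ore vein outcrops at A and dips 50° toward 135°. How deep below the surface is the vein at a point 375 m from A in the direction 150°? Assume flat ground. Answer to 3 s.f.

432 m

The hole lies 15° from the dip direction, so the down-dip offset is 375 × cos 15° = 362.22 m.
Depth = down-dip offset × tan(dip) = 362.22 × tan 50° = 362.22 × 1.1918
Depth = 431.68 m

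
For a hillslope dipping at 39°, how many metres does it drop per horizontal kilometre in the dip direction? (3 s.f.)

810 m

drop per km = 1000 × tan 39° = 1000 × 0.8098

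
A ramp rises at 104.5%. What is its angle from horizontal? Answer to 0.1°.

46.3°

tan θ = 104.5/100 = 1.0450
θ = arctan(1.0450) = 46.26°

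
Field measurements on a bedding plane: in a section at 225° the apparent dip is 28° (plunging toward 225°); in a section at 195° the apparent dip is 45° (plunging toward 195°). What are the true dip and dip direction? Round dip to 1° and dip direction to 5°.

Represent each trace as a vector plunging at its apparent dip toward its trend (east-north-up frame): v₁ = (-0.624, -0.624, -0.469), v₂ = (-0.183, -0.683, -0.707).
The plane normal is n = v₁ × v₂ ∝ (0.121, -0.356, 0.312).
Dip δ = arctan(|n_h|/n_z) = arctan(0.376/0.312) = 50.3°.
The horizontal component of n points toward azimuth atan2(n_x, n_y) = 161°, the dip direction.

true dip 50°, dip direction 160°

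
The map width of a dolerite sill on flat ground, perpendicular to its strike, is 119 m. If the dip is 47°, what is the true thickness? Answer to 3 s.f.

87.0 m

True thickness t = w · sin(dip) = 119 × sin 47°
t = 119 × 0.7314 = 87.031 m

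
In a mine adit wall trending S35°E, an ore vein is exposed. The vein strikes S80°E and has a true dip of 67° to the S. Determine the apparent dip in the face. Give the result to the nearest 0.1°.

The strike is S80°E and the section trends S35°E; the acute angle between them is β = 45°.
tan α = tan 67° × sin 45° = 2.3559 × 0.7071 = 1.6658
α = arctan(1.6658) = 59.02°

59.0°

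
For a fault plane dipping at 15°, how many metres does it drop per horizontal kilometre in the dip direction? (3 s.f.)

268 m

drop per km = 1000 × tan 15° = 1000 × 0.2679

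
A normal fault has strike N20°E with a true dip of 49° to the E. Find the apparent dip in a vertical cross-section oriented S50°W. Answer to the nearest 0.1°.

29.9°

The section lies 30° from the strike.
tan α = tan 49° × sin 30° = 1.1504 × 0.5000 = 0.5752
α = arctan(0.5752) = 29.91°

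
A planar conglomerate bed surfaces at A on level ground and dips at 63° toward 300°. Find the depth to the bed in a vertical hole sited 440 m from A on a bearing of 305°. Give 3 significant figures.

860 m

The hole lies 5° from the dip direction, so the down-dip offset is 440 × cos 5° = 438.33 m.
Depth = down-dip offset × tan(dip) = 438.33 × tan 63° = 438.33 × 1.9626
Depth = 860.26 m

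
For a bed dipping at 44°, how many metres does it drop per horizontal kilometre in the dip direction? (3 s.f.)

966 m

drop per km = 1000 × tan 44° = 1000 × 0.9657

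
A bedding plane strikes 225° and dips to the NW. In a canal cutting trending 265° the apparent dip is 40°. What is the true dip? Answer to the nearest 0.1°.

β = acute angle between strike 225° and section 265° = 40°.
tan δ = tan α / sin β = tan 40° / sin 40° = 0.8391 / 0.6428 = 1.3054
δ = arctan(1.3054) = 52.55°

52.5°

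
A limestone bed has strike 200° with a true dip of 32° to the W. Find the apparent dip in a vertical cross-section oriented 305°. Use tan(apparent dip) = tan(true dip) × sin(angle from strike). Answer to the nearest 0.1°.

The strike is 200° and the section trends 305°; the acute angle between them is β = 75°.
tan(apparent dip) = tan 32° · sin 75° = 0.6036
apparent dip = arctan 0.6036 = 31.11°

31.1°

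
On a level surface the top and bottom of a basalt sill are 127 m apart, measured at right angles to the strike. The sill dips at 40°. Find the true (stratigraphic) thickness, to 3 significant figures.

True thickness t = w · sin(dip) = 127 × sin 40°
t = 127 × 0.6428 = 81.634 m

81.6 m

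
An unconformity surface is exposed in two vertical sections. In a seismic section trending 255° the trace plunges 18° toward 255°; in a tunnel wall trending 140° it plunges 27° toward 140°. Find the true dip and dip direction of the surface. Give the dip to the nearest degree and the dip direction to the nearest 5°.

true dip 38°, dip direction 190°

Represent each trace as a vector plunging at its apparent dip toward its trend (east-north-up frame): v₁ = (-0.919, -0.246, -0.309), v₂ = (0.573, -0.683, -0.454).
The plane normal is n = v₁ × v₂ ∝ (-0.099, -0.594, 0.768).
tan δ = √(n_x²+n_y²)/n_z = 0.602/0.768, so δ = 38.1°.
The horizontal component of n points toward azimuth atan2(n_x, n_y) = 189°, the dip direction.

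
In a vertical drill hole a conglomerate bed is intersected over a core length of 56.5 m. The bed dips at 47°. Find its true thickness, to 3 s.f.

True thickness t = h · cos(dip) = 56.5 × cos 47°
t = 56.5 × 0.6820 = 38.533 m

38.5 m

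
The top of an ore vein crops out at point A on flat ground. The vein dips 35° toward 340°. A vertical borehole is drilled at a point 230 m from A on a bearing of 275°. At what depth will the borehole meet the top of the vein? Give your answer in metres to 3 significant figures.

The hole lies 65° from the dip direction, so the down-dip offset is 230 × cos 65° = 97.20 m.
Depth = down-dip offset × tan(dip) = 97.20 × tan 35° = 97.20 × 0.7002
Depth = 68.06 m

68.1 m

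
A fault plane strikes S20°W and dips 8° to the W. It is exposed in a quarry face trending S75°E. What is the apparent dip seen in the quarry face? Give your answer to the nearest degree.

8°

The section lies 85° from the strike.
tan α = tan 8° × sin 85° = 0.1405 × 0.9962 = 0.1400
α = arctan(0.1400) = 7.97°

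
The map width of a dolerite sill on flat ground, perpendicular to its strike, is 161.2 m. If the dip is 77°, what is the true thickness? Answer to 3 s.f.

True thickness t = w · sin(dip) = 161.2 × sin 77°
t = 161.2 × 0.9744 = 157.068 m

157 m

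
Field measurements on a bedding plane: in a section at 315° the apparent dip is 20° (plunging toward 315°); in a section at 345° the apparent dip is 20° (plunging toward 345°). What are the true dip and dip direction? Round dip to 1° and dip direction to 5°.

true dip 21°, dip direction 330°

Represent each trace as a vector plunging at its apparent dip toward its trend (east-north-up frame): v₁ = (-0.664, 0.664, -0.342), v₂ = (-0.243, 0.908, -0.342).
n = v₁ × v₂ = (-0.083, 0.144, 0.442) (taken with n_z > 0).
True dip = arccos(n_z / |n|) = arccos(0.9358) = 20.6°.
Dip direction = atan2(-0.083, 0.144) = 330° (azimuth of n's horizontal projection).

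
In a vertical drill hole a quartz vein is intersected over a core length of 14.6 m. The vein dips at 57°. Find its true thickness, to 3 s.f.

7.95 m

True thickness t = h · cos(dip) = 14.6 × cos 57°
t = 14.6 × 0.5446 = 7.952 m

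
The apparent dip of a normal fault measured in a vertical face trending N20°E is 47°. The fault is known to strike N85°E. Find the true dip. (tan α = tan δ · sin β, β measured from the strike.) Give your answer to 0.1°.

49.8°

The section is 65° from the strike.
tan(true dip) = tan 47° / sin 65° = 1.1832
δ = arctan(1.1832) = 49.80°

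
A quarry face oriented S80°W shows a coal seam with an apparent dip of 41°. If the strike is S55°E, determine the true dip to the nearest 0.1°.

50.9°

The section is 45° from the strike.
tan(true dip) = tan 41° / sin 45° = 1.2294
δ = arctan(1.2294) = 50.87°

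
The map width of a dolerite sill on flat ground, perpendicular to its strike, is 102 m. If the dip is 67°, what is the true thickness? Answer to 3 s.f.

True thickness t = w · sin(dip) = 102 × sin 67°
t = 102 × 0.9205 = 93.891 m

93.9 m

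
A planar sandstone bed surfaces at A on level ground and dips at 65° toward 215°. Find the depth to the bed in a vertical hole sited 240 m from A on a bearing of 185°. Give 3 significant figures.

The hole lies 30° from the dip direction, so the down-dip offset is 240 × cos 30° = 207.85 m.
Depth = down-dip offset × tan(dip) = 207.85 × tan 65° = 207.85 × 2.1445
Depth = 445.73 m

446 m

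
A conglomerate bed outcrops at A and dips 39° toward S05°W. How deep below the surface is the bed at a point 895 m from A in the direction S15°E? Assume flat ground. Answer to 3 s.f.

681 m

The hole lies 20° from the dip direction, so the down-dip offset is 895 × cos 20° = 841.02 m.
Depth = down-dip offset × tan(dip) = 841.02 × tan 39° = 841.02 × 0.8098
Depth = 681.05 m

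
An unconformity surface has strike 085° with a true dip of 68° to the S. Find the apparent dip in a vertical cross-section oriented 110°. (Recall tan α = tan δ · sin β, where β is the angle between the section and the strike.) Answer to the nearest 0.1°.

46.3°

Angle between strike (085°) and section (110°): β = 25°.
tan α = tan 68° × sin 25° = 2.4751 × 0.4226 = 1.0460
apparent dip = arctan 1.0460 = 46.29°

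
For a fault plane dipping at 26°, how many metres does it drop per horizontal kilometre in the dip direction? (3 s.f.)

488 m

drop per km = 1000 × tan 26° = 1000 × 0.4877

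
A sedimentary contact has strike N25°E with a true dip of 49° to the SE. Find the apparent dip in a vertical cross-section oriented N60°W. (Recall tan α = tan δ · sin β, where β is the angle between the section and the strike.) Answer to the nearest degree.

49°

The strike is N25°E and the section trends N60°W; the acute angle between them is β = 85°.
tan(apparent dip) = tan 49° · sin 85° = 1.1460
apparent dip = arctan 1.1460 = 48.89°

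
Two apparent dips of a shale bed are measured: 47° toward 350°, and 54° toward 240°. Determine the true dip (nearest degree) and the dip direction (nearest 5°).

Represent each trace as a vector plunging at its apparent dip toward its trend (east-north-up frame): v₁ = (-0.118, 0.672, -0.731), v₂ = (-0.509, -0.294, -0.809).
The plane normal is n = v₁ × v₂ ∝ (-0.758, 0.276, 0.377).
True dip = arccos(n_z / |n|) = arccos(0.4229) = 65.0°.
Dip direction = atan2(-0.758, 0.276) = 290° (azimuth of n's horizontal projection).

true dip 65°, dip direction 290°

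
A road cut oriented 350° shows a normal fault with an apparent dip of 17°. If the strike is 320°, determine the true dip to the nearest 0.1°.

31.4°

The section is 30° from the strike.
tan(true dip) = tan 17° / sin 30° = 0.6115
δ = arctan(0.6115) = 31.44°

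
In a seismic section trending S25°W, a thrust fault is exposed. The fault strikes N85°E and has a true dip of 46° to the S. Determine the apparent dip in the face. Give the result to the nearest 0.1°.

The section lies 60° from the strike.
tan α = tan 46° × sin 60° = 1.0355 × 0.8660 = 0.8968
apparent dip = arctan 0.8968 = 41.89°

41.9°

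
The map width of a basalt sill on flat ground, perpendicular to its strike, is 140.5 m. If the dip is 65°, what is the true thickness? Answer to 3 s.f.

True thickness t = w · sin(dip) = 140.5 × sin 65°
t = 140.5 × 0.9063 = 127.336 m

127 m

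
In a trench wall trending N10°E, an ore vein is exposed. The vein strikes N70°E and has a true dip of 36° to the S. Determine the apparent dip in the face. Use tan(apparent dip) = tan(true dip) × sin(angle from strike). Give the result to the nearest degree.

32°

The section lies 60° from the strike.
tan α = tan 36° × sin 60° = 0.7265 × 0.8660 = 0.6292
apparent dip = arctan 0.6292 = 32.18°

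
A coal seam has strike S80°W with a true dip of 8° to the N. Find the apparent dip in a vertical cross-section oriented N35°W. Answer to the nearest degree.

Angle between strike (S80°W) and section (N35°W): β = 65°.
tan α = tan 8° × sin 65° = 0.1405 × 0.9063 = 0.1274
apparent dip = arctan 0.1274 = 7.26°

7°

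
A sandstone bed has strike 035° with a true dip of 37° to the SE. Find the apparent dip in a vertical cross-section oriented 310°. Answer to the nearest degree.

37°

The section lies 85° from the strike.
tan α = tan 37° × sin 85° = 0.7536 × 0.9962 = 0.7507
apparent dip = arctan 0.7507 = 36.90°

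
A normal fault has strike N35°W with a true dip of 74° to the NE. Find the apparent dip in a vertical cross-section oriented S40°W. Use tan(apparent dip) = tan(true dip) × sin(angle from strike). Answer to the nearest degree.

73°

The section lies 75° from the strike.
tan α = tan 74° × sin 75° = 3.4874 × 0.9659 = 3.3686
apparent dip = arctan 3.3686 = 73.47°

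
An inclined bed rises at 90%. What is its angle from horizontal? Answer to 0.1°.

42.0°

tan θ = 90/100 = 0.9000
θ = arctan(0.9000) = 41.99°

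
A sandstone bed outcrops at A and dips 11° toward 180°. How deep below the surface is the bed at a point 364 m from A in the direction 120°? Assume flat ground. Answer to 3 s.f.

35.4 m

The hole lies 60° from the dip direction, so the down-dip offset is 364 × cos 60° = 182.00 m.
Depth = down-dip offset × tan(dip) = 182.00 × tan 11° = 182.00 × 0.1944
Depth = 35.38 m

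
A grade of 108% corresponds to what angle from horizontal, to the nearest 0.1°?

47.2°

tan θ = 108/100 = 1.0800
θ = arctan(1.0800) = 47.20°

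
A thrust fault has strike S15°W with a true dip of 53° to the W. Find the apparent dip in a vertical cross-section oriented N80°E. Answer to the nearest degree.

50°

The section lies 65° from the strike.
tan(apparent dip) = tan 53° · sin 65° = 1.2027
α = arctan(1.2027) = 50.26°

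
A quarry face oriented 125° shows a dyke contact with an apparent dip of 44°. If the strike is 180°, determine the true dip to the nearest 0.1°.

49.7°

β = acute angle between strike 180° and section 125° = 55°.
tan(true dip) = tan 44° / sin 55° = 1.1789
δ = arctan(1.1789) = 49.69°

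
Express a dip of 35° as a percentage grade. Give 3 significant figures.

grade % = 100 × tan 35° = 100 × 0.7002

70.0%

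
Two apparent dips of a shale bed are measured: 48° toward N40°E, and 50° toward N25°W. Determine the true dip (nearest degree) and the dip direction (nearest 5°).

Represent each trace as a vector plunging at its apparent dip toward its trend (east-north-up frame): v₁ = (0.430, 0.513, -0.743), v₂ = (-0.272, 0.583, -0.766).
The plane normal is n = v₁ × v₂ ∝ (0.040, 0.531, 0.390).
Dip δ = arctan(|n_h|/n_z) = arctan(0.533/0.390) = 53.8°.
Dip direction = atan2(0.040, 0.531) = 4° (azimuth of n's horizontal projection).

true dip 54°, dip direction 005°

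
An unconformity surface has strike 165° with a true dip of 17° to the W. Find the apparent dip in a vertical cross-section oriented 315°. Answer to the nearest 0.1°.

8.7°

The section lies 30° from the strike.
tan α = tan 17° × sin 30° = 0.3057 × 0.5000 = 0.1529
apparent dip = arctan 0.1529 = 8.69°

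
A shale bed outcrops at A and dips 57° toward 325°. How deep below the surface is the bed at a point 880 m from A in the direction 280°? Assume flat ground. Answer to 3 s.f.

958 m

The hole lies 45° from the dip direction, so the down-dip offset is 880 × cos 45° = 622.25 m.
Depth = down-dip offset × tan(dip) = 622.25 × tan 57° = 622.25 × 1.5399
Depth = 958.19 m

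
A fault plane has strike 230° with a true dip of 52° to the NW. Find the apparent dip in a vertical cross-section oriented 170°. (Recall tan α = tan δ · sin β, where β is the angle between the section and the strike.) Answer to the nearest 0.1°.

The strike is 230° and the section trends 170°; the acute angle between them is β = 60°.
tan(apparent dip) = tan 52° · sin 60° = 1.1085
apparent dip = arctan 1.1085 = 47.94°

47.9°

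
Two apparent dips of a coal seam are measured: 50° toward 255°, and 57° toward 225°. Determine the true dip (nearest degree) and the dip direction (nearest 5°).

true dip 57°, dip direction 215°

Each apparent-dip line lies in the plane. As unit vectors (x east, y north, z up), v₁ plunges 50°→255° and v₂ plunges 57°→225°.
Cross product v₁ × v₂ gives the pole to the plane: n ∝ (-0.155, -0.226, 0.175).
tan δ = √(n_x²+n_y²)/n_z = 0.274/0.175, so δ = 57.4°.
Dip direction = azimuth of (n_x, n_y) = atan2(-0.155, -0.226) = 215°.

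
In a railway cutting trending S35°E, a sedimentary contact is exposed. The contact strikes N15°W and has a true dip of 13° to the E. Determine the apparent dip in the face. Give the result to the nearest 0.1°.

4.5°

Angle between strike (N15°W) and section (S35°E): β = 20°.
tan(apparent dip) = tan 13° · sin 20° = 0.0790
apparent dip = arctan 0.0790 = 4.51°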